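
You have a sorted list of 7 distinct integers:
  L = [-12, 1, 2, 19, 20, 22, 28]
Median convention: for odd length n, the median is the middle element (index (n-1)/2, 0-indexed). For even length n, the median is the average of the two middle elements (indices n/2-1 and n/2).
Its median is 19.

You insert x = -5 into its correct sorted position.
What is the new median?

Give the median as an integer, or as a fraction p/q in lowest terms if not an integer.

Answer: 21/2

Derivation:
Old list (sorted, length 7): [-12, 1, 2, 19, 20, 22, 28]
Old median = 19
Insert x = -5
Old length odd (7). Middle was index 3 = 19.
New length even (8). New median = avg of two middle elements.
x = -5: 1 elements are < x, 6 elements are > x.
New sorted list: [-12, -5, 1, 2, 19, 20, 22, 28]
New median = 21/2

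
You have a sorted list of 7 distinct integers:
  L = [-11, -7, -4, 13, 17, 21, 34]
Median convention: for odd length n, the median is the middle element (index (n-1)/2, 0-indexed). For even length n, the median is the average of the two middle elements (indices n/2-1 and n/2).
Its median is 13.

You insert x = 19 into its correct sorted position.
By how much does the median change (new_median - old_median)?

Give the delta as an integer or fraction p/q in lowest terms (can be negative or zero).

Answer: 2

Derivation:
Old median = 13
After inserting x = 19: new sorted = [-11, -7, -4, 13, 17, 19, 21, 34]
New median = 15
Delta = 15 - 13 = 2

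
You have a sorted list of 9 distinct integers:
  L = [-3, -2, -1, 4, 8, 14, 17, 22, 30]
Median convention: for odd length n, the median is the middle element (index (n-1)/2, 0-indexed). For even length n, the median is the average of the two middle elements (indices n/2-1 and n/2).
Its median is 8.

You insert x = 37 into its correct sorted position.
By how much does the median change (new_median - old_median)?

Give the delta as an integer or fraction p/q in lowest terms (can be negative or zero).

Old median = 8
After inserting x = 37: new sorted = [-3, -2, -1, 4, 8, 14, 17, 22, 30, 37]
New median = 11
Delta = 11 - 8 = 3

Answer: 3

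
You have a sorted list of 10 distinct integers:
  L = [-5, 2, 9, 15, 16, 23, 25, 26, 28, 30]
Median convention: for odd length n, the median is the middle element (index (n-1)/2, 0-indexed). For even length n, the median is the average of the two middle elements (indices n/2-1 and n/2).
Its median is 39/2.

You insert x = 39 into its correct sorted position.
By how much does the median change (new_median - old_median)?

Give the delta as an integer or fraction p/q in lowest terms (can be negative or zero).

Answer: 7/2

Derivation:
Old median = 39/2
After inserting x = 39: new sorted = [-5, 2, 9, 15, 16, 23, 25, 26, 28, 30, 39]
New median = 23
Delta = 23 - 39/2 = 7/2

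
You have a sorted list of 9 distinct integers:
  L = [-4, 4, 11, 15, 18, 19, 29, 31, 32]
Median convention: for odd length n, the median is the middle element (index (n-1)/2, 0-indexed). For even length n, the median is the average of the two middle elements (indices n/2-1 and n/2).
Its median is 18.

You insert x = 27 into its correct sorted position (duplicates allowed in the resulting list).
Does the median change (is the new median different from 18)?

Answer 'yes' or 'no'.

Old median = 18
Insert x = 27
New median = 37/2
Changed? yes

Answer: yes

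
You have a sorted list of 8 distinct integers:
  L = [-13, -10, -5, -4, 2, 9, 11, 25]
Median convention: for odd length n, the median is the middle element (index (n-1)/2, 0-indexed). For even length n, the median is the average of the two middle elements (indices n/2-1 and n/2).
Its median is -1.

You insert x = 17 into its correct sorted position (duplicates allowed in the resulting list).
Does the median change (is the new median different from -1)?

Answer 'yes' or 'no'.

Old median = -1
Insert x = 17
New median = 2
Changed? yes

Answer: yes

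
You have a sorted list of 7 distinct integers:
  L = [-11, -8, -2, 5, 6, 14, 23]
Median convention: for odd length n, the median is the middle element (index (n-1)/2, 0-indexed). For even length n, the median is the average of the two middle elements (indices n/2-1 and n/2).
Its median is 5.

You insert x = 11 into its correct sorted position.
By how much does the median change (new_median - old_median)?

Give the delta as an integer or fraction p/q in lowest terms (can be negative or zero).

Old median = 5
After inserting x = 11: new sorted = [-11, -8, -2, 5, 6, 11, 14, 23]
New median = 11/2
Delta = 11/2 - 5 = 1/2

Answer: 1/2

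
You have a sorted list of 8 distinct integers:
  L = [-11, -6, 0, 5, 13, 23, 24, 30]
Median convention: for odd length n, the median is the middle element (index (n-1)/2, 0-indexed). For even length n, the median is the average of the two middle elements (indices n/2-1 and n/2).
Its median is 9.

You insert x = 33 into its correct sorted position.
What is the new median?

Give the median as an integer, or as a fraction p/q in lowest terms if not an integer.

Old list (sorted, length 8): [-11, -6, 0, 5, 13, 23, 24, 30]
Old median = 9
Insert x = 33
Old length even (8). Middle pair: indices 3,4 = 5,13.
New length odd (9). New median = single middle element.
x = 33: 8 elements are < x, 0 elements are > x.
New sorted list: [-11, -6, 0, 5, 13, 23, 24, 30, 33]
New median = 13

Answer: 13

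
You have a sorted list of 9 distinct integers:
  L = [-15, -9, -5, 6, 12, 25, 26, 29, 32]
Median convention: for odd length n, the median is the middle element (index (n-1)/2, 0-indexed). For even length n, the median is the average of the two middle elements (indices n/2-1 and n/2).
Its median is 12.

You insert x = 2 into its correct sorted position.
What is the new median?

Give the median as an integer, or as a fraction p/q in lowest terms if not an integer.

Old list (sorted, length 9): [-15, -9, -5, 6, 12, 25, 26, 29, 32]
Old median = 12
Insert x = 2
Old length odd (9). Middle was index 4 = 12.
New length even (10). New median = avg of two middle elements.
x = 2: 3 elements are < x, 6 elements are > x.
New sorted list: [-15, -9, -5, 2, 6, 12, 25, 26, 29, 32]
New median = 9

Answer: 9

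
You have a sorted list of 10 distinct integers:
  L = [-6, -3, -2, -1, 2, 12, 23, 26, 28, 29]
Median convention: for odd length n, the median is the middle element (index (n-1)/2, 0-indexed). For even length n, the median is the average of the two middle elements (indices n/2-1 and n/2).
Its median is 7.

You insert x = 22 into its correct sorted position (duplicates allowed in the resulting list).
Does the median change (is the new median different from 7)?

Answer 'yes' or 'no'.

Answer: yes

Derivation:
Old median = 7
Insert x = 22
New median = 12
Changed? yes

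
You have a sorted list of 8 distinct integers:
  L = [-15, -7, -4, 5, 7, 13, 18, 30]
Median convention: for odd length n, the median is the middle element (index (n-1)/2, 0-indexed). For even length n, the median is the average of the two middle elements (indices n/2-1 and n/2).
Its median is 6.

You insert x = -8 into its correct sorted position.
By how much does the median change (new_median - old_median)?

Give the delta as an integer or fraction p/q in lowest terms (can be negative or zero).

Answer: -1

Derivation:
Old median = 6
After inserting x = -8: new sorted = [-15, -8, -7, -4, 5, 7, 13, 18, 30]
New median = 5
Delta = 5 - 6 = -1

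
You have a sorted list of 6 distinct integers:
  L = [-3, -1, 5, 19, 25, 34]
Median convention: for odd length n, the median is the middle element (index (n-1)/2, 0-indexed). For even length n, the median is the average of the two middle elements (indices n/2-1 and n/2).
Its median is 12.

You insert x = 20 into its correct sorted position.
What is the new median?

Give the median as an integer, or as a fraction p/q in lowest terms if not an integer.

Old list (sorted, length 6): [-3, -1, 5, 19, 25, 34]
Old median = 12
Insert x = 20
Old length even (6). Middle pair: indices 2,3 = 5,19.
New length odd (7). New median = single middle element.
x = 20: 4 elements are < x, 2 elements are > x.
New sorted list: [-3, -1, 5, 19, 20, 25, 34]
New median = 19

Answer: 19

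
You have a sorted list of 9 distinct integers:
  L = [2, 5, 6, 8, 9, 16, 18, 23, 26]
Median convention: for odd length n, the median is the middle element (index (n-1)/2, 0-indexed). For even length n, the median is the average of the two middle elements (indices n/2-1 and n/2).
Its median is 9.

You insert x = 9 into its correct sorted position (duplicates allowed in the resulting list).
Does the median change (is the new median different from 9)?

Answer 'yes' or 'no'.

Answer: no

Derivation:
Old median = 9
Insert x = 9
New median = 9
Changed? no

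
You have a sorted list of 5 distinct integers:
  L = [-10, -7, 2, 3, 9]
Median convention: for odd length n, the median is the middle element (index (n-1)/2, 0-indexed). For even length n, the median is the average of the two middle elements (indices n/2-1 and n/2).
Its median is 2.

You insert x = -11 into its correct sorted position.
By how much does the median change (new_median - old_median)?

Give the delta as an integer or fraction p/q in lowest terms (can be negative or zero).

Answer: -9/2

Derivation:
Old median = 2
After inserting x = -11: new sorted = [-11, -10, -7, 2, 3, 9]
New median = -5/2
Delta = -5/2 - 2 = -9/2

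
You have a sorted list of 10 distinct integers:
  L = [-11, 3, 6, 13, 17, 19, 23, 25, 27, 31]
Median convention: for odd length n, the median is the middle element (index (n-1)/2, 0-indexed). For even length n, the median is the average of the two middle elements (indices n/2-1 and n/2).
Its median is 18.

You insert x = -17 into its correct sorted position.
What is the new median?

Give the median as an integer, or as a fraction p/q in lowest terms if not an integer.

Answer: 17

Derivation:
Old list (sorted, length 10): [-11, 3, 6, 13, 17, 19, 23, 25, 27, 31]
Old median = 18
Insert x = -17
Old length even (10). Middle pair: indices 4,5 = 17,19.
New length odd (11). New median = single middle element.
x = -17: 0 elements are < x, 10 elements are > x.
New sorted list: [-17, -11, 3, 6, 13, 17, 19, 23, 25, 27, 31]
New median = 17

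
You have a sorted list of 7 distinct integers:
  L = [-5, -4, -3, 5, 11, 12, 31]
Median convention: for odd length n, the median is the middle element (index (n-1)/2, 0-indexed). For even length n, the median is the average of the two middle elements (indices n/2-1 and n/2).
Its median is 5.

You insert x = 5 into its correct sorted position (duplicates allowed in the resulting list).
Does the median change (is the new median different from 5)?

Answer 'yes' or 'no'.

Answer: no

Derivation:
Old median = 5
Insert x = 5
New median = 5
Changed? no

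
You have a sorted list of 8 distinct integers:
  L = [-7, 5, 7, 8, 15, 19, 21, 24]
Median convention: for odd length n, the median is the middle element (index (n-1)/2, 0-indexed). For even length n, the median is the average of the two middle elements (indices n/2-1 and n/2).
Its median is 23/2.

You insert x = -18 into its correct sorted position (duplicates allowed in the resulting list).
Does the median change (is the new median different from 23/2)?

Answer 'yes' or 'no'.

Old median = 23/2
Insert x = -18
New median = 8
Changed? yes

Answer: yes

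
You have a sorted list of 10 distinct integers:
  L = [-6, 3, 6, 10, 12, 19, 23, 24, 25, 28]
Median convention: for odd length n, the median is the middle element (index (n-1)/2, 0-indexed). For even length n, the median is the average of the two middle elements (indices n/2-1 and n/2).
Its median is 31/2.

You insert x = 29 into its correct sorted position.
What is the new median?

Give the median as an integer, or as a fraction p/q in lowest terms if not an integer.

Answer: 19

Derivation:
Old list (sorted, length 10): [-6, 3, 6, 10, 12, 19, 23, 24, 25, 28]
Old median = 31/2
Insert x = 29
Old length even (10). Middle pair: indices 4,5 = 12,19.
New length odd (11). New median = single middle element.
x = 29: 10 elements are < x, 0 elements are > x.
New sorted list: [-6, 3, 6, 10, 12, 19, 23, 24, 25, 28, 29]
New median = 19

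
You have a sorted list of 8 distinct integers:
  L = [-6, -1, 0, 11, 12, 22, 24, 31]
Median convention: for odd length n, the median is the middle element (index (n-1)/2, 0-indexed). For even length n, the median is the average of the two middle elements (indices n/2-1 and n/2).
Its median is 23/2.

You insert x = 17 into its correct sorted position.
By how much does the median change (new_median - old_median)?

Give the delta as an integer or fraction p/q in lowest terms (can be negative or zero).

Old median = 23/2
After inserting x = 17: new sorted = [-6, -1, 0, 11, 12, 17, 22, 24, 31]
New median = 12
Delta = 12 - 23/2 = 1/2

Answer: 1/2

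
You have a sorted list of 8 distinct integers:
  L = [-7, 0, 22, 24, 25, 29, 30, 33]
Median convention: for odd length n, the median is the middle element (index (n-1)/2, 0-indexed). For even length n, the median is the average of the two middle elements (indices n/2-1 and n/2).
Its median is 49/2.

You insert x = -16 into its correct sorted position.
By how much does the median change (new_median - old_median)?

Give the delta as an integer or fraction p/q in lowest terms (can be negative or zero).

Answer: -1/2

Derivation:
Old median = 49/2
After inserting x = -16: new sorted = [-16, -7, 0, 22, 24, 25, 29, 30, 33]
New median = 24
Delta = 24 - 49/2 = -1/2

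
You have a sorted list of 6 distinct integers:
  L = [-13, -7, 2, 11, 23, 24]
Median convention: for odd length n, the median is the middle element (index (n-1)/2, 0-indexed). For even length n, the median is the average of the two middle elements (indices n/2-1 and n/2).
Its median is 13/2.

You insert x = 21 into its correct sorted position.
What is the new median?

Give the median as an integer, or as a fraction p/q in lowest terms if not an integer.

Answer: 11

Derivation:
Old list (sorted, length 6): [-13, -7, 2, 11, 23, 24]
Old median = 13/2
Insert x = 21
Old length even (6). Middle pair: indices 2,3 = 2,11.
New length odd (7). New median = single middle element.
x = 21: 4 elements are < x, 2 elements are > x.
New sorted list: [-13, -7, 2, 11, 21, 23, 24]
New median = 11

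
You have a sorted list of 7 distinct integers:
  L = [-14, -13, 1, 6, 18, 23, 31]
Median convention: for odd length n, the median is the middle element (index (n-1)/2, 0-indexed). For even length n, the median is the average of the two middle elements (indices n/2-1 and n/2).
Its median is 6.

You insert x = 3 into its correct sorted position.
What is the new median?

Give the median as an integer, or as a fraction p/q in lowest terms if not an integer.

Answer: 9/2

Derivation:
Old list (sorted, length 7): [-14, -13, 1, 6, 18, 23, 31]
Old median = 6
Insert x = 3
Old length odd (7). Middle was index 3 = 6.
New length even (8). New median = avg of two middle elements.
x = 3: 3 elements are < x, 4 elements are > x.
New sorted list: [-14, -13, 1, 3, 6, 18, 23, 31]
New median = 9/2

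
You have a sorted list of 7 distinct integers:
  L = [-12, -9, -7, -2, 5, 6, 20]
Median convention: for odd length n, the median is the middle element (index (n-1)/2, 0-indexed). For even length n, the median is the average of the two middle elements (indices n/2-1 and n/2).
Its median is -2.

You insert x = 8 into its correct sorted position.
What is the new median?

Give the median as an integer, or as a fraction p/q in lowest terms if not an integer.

Old list (sorted, length 7): [-12, -9, -7, -2, 5, 6, 20]
Old median = -2
Insert x = 8
Old length odd (7). Middle was index 3 = -2.
New length even (8). New median = avg of two middle elements.
x = 8: 6 elements are < x, 1 elements are > x.
New sorted list: [-12, -9, -7, -2, 5, 6, 8, 20]
New median = 3/2

Answer: 3/2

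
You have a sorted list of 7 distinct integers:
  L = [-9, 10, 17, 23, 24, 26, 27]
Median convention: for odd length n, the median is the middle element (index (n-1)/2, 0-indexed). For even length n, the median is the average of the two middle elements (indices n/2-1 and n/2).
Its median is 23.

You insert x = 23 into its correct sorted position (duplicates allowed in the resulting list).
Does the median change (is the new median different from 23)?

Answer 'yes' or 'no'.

Old median = 23
Insert x = 23
New median = 23
Changed? no

Answer: no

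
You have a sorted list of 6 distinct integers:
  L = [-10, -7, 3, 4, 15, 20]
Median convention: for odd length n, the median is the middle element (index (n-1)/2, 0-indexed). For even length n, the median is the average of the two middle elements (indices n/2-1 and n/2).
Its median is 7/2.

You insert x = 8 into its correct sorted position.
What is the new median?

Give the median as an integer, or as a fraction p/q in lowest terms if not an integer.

Answer: 4

Derivation:
Old list (sorted, length 6): [-10, -7, 3, 4, 15, 20]
Old median = 7/2
Insert x = 8
Old length even (6). Middle pair: indices 2,3 = 3,4.
New length odd (7). New median = single middle element.
x = 8: 4 elements are < x, 2 elements are > x.
New sorted list: [-10, -7, 3, 4, 8, 15, 20]
New median = 4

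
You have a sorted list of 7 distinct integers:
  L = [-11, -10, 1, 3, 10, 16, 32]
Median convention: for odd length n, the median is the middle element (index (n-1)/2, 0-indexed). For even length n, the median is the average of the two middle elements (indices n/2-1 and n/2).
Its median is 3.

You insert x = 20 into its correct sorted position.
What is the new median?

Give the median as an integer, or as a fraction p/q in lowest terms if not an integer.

Answer: 13/2

Derivation:
Old list (sorted, length 7): [-11, -10, 1, 3, 10, 16, 32]
Old median = 3
Insert x = 20
Old length odd (7). Middle was index 3 = 3.
New length even (8). New median = avg of two middle elements.
x = 20: 6 elements are < x, 1 elements are > x.
New sorted list: [-11, -10, 1, 3, 10, 16, 20, 32]
New median = 13/2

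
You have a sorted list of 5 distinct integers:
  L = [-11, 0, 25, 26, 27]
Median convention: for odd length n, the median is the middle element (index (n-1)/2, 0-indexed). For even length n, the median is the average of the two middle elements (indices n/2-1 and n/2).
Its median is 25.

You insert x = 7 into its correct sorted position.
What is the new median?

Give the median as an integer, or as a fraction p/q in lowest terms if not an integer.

Old list (sorted, length 5): [-11, 0, 25, 26, 27]
Old median = 25
Insert x = 7
Old length odd (5). Middle was index 2 = 25.
New length even (6). New median = avg of two middle elements.
x = 7: 2 elements are < x, 3 elements are > x.
New sorted list: [-11, 0, 7, 25, 26, 27]
New median = 16

Answer: 16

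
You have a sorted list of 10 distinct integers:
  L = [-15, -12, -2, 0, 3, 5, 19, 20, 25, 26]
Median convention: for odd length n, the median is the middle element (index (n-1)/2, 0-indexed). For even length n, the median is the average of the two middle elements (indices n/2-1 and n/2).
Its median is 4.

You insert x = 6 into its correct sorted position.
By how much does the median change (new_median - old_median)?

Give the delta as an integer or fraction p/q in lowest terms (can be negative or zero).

Old median = 4
After inserting x = 6: new sorted = [-15, -12, -2, 0, 3, 5, 6, 19, 20, 25, 26]
New median = 5
Delta = 5 - 4 = 1

Answer: 1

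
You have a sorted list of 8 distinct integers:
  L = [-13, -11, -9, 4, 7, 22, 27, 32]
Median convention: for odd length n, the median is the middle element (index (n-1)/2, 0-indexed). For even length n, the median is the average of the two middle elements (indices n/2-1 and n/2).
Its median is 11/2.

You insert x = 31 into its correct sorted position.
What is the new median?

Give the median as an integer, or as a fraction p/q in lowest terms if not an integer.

Old list (sorted, length 8): [-13, -11, -9, 4, 7, 22, 27, 32]
Old median = 11/2
Insert x = 31
Old length even (8). Middle pair: indices 3,4 = 4,7.
New length odd (9). New median = single middle element.
x = 31: 7 elements are < x, 1 elements are > x.
New sorted list: [-13, -11, -9, 4, 7, 22, 27, 31, 32]
New median = 7

Answer: 7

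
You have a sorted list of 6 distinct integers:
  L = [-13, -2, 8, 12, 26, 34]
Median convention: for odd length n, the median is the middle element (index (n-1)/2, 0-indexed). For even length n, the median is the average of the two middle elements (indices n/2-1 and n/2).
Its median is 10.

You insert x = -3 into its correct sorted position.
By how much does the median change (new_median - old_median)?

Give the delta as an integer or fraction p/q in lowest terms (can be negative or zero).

Old median = 10
After inserting x = -3: new sorted = [-13, -3, -2, 8, 12, 26, 34]
New median = 8
Delta = 8 - 10 = -2

Answer: -2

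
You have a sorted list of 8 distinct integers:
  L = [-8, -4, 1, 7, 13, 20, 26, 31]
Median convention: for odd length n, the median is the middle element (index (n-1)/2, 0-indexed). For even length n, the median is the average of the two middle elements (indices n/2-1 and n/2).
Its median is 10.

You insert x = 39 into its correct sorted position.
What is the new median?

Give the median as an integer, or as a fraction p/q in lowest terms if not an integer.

Old list (sorted, length 8): [-8, -4, 1, 7, 13, 20, 26, 31]
Old median = 10
Insert x = 39
Old length even (8). Middle pair: indices 3,4 = 7,13.
New length odd (9). New median = single middle element.
x = 39: 8 elements are < x, 0 elements are > x.
New sorted list: [-8, -4, 1, 7, 13, 20, 26, 31, 39]
New median = 13

Answer: 13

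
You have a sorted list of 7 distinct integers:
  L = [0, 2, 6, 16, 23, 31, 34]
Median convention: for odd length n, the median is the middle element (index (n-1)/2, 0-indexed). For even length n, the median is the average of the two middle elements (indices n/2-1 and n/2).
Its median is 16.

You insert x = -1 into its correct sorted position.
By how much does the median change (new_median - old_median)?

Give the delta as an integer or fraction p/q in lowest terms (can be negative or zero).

Old median = 16
After inserting x = -1: new sorted = [-1, 0, 2, 6, 16, 23, 31, 34]
New median = 11
Delta = 11 - 16 = -5

Answer: -5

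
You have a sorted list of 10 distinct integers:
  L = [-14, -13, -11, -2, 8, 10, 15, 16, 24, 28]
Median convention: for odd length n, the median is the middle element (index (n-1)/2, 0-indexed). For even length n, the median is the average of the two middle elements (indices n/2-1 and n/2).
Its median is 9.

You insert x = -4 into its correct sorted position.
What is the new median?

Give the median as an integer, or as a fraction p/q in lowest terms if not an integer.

Answer: 8

Derivation:
Old list (sorted, length 10): [-14, -13, -11, -2, 8, 10, 15, 16, 24, 28]
Old median = 9
Insert x = -4
Old length even (10). Middle pair: indices 4,5 = 8,10.
New length odd (11). New median = single middle element.
x = -4: 3 elements are < x, 7 elements are > x.
New sorted list: [-14, -13, -11, -4, -2, 8, 10, 15, 16, 24, 28]
New median = 8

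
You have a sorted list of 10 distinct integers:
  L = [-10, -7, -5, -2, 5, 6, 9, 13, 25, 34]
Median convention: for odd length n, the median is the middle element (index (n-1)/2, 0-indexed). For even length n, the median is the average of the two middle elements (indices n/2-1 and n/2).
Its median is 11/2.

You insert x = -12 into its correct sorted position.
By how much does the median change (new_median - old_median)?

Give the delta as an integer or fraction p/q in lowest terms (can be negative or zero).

Answer: -1/2

Derivation:
Old median = 11/2
After inserting x = -12: new sorted = [-12, -10, -7, -5, -2, 5, 6, 9, 13, 25, 34]
New median = 5
Delta = 5 - 11/2 = -1/2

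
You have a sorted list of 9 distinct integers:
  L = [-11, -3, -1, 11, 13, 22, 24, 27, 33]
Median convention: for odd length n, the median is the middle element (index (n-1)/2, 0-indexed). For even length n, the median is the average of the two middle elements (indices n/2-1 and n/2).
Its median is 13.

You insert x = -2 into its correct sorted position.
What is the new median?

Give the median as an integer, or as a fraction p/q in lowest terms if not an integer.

Answer: 12

Derivation:
Old list (sorted, length 9): [-11, -3, -1, 11, 13, 22, 24, 27, 33]
Old median = 13
Insert x = -2
Old length odd (9). Middle was index 4 = 13.
New length even (10). New median = avg of two middle elements.
x = -2: 2 elements are < x, 7 elements are > x.
New sorted list: [-11, -3, -2, -1, 11, 13, 22, 24, 27, 33]
New median = 12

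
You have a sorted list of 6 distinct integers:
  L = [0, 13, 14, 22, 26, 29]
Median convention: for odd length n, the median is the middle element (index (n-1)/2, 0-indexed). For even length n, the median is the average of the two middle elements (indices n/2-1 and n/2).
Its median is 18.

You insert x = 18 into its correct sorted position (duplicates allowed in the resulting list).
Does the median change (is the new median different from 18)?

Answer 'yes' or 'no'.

Old median = 18
Insert x = 18
New median = 18
Changed? no

Answer: no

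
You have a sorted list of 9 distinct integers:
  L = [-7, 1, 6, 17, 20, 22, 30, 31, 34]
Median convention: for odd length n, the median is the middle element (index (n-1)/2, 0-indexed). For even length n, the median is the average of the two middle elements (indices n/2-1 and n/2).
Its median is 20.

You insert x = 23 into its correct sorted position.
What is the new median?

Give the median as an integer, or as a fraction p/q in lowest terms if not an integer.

Old list (sorted, length 9): [-7, 1, 6, 17, 20, 22, 30, 31, 34]
Old median = 20
Insert x = 23
Old length odd (9). Middle was index 4 = 20.
New length even (10). New median = avg of two middle elements.
x = 23: 6 elements are < x, 3 elements are > x.
New sorted list: [-7, 1, 6, 17, 20, 22, 23, 30, 31, 34]
New median = 21

Answer: 21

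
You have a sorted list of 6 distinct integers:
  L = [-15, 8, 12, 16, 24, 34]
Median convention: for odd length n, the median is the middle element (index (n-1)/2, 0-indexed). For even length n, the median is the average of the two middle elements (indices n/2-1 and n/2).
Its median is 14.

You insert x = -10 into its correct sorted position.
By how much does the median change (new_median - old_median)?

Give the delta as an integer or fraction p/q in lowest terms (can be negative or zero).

Answer: -2

Derivation:
Old median = 14
After inserting x = -10: new sorted = [-15, -10, 8, 12, 16, 24, 34]
New median = 12
Delta = 12 - 14 = -2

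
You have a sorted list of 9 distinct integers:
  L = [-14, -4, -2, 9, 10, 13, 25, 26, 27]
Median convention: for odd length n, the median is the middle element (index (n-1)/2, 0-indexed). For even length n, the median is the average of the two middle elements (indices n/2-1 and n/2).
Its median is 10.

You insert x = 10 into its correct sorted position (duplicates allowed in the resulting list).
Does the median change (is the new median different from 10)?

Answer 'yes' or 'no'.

Answer: no

Derivation:
Old median = 10
Insert x = 10
New median = 10
Changed? no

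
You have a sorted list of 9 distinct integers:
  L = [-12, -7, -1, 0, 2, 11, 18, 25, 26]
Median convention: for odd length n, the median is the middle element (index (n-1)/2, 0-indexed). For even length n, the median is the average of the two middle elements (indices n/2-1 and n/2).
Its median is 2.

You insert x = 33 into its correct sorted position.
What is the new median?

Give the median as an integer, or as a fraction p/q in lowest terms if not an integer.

Old list (sorted, length 9): [-12, -7, -1, 0, 2, 11, 18, 25, 26]
Old median = 2
Insert x = 33
Old length odd (9). Middle was index 4 = 2.
New length even (10). New median = avg of two middle elements.
x = 33: 9 elements are < x, 0 elements are > x.
New sorted list: [-12, -7, -1, 0, 2, 11, 18, 25, 26, 33]
New median = 13/2

Answer: 13/2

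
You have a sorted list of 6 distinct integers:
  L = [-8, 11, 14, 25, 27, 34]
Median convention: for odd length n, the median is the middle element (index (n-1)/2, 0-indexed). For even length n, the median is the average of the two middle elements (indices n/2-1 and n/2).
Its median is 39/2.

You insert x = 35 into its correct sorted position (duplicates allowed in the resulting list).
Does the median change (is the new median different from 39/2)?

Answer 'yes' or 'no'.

Answer: yes

Derivation:
Old median = 39/2
Insert x = 35
New median = 25
Changed? yes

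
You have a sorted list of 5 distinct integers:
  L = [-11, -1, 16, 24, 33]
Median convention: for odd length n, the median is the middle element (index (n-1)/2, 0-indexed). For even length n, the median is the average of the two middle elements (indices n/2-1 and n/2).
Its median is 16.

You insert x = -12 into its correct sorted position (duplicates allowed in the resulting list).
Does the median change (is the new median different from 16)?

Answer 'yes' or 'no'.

Old median = 16
Insert x = -12
New median = 15/2
Changed? yes

Answer: yes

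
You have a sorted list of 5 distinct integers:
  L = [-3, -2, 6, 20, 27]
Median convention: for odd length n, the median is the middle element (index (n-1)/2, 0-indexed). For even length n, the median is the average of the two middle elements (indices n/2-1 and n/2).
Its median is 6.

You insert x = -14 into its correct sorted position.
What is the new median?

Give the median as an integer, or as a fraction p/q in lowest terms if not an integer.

Old list (sorted, length 5): [-3, -2, 6, 20, 27]
Old median = 6
Insert x = -14
Old length odd (5). Middle was index 2 = 6.
New length even (6). New median = avg of two middle elements.
x = -14: 0 elements are < x, 5 elements are > x.
New sorted list: [-14, -3, -2, 6, 20, 27]
New median = 2

Answer: 2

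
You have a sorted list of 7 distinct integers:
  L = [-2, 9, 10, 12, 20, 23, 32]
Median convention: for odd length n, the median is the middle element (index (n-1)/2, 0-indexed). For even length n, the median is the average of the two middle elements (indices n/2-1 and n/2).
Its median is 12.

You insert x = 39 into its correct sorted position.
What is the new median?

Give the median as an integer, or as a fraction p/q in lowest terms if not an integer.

Answer: 16

Derivation:
Old list (sorted, length 7): [-2, 9, 10, 12, 20, 23, 32]
Old median = 12
Insert x = 39
Old length odd (7). Middle was index 3 = 12.
New length even (8). New median = avg of two middle elements.
x = 39: 7 elements are < x, 0 elements are > x.
New sorted list: [-2, 9, 10, 12, 20, 23, 32, 39]
New median = 16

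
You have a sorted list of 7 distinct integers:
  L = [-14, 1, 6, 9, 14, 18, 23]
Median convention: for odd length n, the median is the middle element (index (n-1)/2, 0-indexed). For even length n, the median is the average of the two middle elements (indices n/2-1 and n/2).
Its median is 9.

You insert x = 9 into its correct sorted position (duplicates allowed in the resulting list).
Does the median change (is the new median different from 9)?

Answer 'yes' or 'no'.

Old median = 9
Insert x = 9
New median = 9
Changed? no

Answer: no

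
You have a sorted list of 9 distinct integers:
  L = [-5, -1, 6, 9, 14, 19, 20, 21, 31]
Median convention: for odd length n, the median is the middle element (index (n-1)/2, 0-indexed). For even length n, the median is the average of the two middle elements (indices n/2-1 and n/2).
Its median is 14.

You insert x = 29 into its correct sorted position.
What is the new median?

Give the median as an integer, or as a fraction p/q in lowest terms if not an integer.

Answer: 33/2

Derivation:
Old list (sorted, length 9): [-5, -1, 6, 9, 14, 19, 20, 21, 31]
Old median = 14
Insert x = 29
Old length odd (9). Middle was index 4 = 14.
New length even (10). New median = avg of two middle elements.
x = 29: 8 elements are < x, 1 elements are > x.
New sorted list: [-5, -1, 6, 9, 14, 19, 20, 21, 29, 31]
New median = 33/2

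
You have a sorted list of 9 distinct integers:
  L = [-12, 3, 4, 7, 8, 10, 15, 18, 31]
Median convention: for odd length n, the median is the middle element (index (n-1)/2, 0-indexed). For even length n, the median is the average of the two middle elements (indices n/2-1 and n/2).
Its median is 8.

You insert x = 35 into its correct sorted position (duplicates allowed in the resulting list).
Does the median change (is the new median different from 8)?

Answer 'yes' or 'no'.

Answer: yes

Derivation:
Old median = 8
Insert x = 35
New median = 9
Changed? yes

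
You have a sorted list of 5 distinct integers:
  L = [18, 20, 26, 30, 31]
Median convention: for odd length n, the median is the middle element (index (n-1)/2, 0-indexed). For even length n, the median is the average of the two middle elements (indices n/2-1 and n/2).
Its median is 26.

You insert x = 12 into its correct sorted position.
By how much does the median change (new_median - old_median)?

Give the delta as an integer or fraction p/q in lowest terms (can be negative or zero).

Answer: -3

Derivation:
Old median = 26
After inserting x = 12: new sorted = [12, 18, 20, 26, 30, 31]
New median = 23
Delta = 23 - 26 = -3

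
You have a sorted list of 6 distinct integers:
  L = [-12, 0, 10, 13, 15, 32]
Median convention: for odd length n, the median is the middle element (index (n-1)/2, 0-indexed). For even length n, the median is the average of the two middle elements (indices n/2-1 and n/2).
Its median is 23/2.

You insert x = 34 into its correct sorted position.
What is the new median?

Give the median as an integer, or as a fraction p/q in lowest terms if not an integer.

Old list (sorted, length 6): [-12, 0, 10, 13, 15, 32]
Old median = 23/2
Insert x = 34
Old length even (6). Middle pair: indices 2,3 = 10,13.
New length odd (7). New median = single middle element.
x = 34: 6 elements are < x, 0 elements are > x.
New sorted list: [-12, 0, 10, 13, 15, 32, 34]
New median = 13

Answer: 13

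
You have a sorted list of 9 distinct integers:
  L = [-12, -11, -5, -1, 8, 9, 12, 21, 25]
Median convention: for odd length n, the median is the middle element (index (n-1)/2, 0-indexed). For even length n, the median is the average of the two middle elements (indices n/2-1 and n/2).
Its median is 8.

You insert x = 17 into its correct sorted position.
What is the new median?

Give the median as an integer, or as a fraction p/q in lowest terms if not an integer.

Answer: 17/2

Derivation:
Old list (sorted, length 9): [-12, -11, -5, -1, 8, 9, 12, 21, 25]
Old median = 8
Insert x = 17
Old length odd (9). Middle was index 4 = 8.
New length even (10). New median = avg of two middle elements.
x = 17: 7 elements are < x, 2 elements are > x.
New sorted list: [-12, -11, -5, -1, 8, 9, 12, 17, 21, 25]
New median = 17/2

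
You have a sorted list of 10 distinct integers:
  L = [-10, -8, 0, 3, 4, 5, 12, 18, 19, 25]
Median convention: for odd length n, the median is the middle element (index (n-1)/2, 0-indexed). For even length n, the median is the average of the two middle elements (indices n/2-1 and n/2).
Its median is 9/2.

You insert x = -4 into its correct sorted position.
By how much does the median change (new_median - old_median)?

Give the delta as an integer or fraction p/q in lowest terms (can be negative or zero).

Answer: -1/2

Derivation:
Old median = 9/2
After inserting x = -4: new sorted = [-10, -8, -4, 0, 3, 4, 5, 12, 18, 19, 25]
New median = 4
Delta = 4 - 9/2 = -1/2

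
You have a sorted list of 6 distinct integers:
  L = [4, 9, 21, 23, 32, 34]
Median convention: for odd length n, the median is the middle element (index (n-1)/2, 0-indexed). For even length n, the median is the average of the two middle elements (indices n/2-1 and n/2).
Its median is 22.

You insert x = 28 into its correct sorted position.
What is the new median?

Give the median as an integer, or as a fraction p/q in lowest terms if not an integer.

Answer: 23

Derivation:
Old list (sorted, length 6): [4, 9, 21, 23, 32, 34]
Old median = 22
Insert x = 28
Old length even (6). Middle pair: indices 2,3 = 21,23.
New length odd (7). New median = single middle element.
x = 28: 4 elements are < x, 2 elements are > x.
New sorted list: [4, 9, 21, 23, 28, 32, 34]
New median = 23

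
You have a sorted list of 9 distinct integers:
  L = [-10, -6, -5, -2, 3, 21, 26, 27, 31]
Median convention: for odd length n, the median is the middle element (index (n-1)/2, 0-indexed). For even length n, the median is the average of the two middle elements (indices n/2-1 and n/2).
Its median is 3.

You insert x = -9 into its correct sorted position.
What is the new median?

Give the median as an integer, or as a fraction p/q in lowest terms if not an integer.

Old list (sorted, length 9): [-10, -6, -5, -2, 3, 21, 26, 27, 31]
Old median = 3
Insert x = -9
Old length odd (9). Middle was index 4 = 3.
New length even (10). New median = avg of two middle elements.
x = -9: 1 elements are < x, 8 elements are > x.
New sorted list: [-10, -9, -6, -5, -2, 3, 21, 26, 27, 31]
New median = 1/2

Answer: 1/2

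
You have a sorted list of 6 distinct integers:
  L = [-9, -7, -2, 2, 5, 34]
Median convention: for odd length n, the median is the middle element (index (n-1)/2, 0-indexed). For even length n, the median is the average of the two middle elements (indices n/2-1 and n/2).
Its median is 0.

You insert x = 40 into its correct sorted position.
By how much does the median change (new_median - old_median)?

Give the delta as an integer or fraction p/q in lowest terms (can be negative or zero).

Answer: 2

Derivation:
Old median = 0
After inserting x = 40: new sorted = [-9, -7, -2, 2, 5, 34, 40]
New median = 2
Delta = 2 - 0 = 2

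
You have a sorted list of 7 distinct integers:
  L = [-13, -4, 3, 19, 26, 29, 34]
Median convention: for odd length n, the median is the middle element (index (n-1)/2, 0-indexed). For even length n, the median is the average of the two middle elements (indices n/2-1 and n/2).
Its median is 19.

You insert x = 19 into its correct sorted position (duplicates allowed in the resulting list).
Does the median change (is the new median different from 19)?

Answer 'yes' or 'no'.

Old median = 19
Insert x = 19
New median = 19
Changed? no

Answer: no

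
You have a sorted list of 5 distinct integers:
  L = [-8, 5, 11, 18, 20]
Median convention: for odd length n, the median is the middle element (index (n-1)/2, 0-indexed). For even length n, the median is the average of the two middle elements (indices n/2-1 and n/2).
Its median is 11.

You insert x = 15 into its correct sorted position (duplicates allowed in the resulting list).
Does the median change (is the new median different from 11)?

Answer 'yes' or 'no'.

Old median = 11
Insert x = 15
New median = 13
Changed? yes

Answer: yes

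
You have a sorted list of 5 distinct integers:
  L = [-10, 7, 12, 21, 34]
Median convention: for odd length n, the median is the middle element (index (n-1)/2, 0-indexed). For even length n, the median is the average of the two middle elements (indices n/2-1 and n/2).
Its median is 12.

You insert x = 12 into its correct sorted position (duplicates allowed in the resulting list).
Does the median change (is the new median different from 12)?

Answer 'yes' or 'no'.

Old median = 12
Insert x = 12
New median = 12
Changed? no

Answer: no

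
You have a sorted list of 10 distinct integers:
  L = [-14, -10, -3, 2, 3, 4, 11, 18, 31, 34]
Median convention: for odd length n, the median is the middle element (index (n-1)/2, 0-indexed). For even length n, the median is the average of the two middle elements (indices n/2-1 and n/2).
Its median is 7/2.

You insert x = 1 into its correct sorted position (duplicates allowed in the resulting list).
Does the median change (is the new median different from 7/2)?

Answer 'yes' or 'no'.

Answer: yes

Derivation:
Old median = 7/2
Insert x = 1
New median = 3
Changed? yes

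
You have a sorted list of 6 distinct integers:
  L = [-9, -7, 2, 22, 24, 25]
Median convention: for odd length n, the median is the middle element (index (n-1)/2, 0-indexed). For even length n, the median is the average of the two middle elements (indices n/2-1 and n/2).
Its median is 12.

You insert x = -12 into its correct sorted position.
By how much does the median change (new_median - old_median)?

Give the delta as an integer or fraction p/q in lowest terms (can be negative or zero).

Answer: -10

Derivation:
Old median = 12
After inserting x = -12: new sorted = [-12, -9, -7, 2, 22, 24, 25]
New median = 2
Delta = 2 - 12 = -10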